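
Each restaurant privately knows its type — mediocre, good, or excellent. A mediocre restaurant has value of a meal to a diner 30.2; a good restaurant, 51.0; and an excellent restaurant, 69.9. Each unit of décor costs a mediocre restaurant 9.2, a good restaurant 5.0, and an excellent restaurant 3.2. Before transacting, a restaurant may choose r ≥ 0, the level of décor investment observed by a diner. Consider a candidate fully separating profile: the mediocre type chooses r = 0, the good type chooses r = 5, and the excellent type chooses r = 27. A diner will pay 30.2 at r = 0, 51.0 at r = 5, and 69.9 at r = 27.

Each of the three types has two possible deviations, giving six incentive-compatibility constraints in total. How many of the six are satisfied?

3

Good (own payoff 51.0 − 5.0×5 = 26): to r=0 gives 30.2 → profitable ✗; to r=27 gives 69.9 − 5.0×27 = -65.1 → no gain ✓.
Mediocre (own payoff 30.2): to r=5 gives 51.0 − 9.2×5 = 5 → no gain ✓; to r=27 gives 69.9 − 9.2×27 = -178.5 → no gain ✓.
Excellent (own payoff 69.9 − 3.2×27 = -16.5): to r=0 gives 30.2 → profitable ✗; to r=5 gives 51.0 − 3.2×5 = 35 → profitable ✗.
3 of the 6 constraints hold; not an equilibrium.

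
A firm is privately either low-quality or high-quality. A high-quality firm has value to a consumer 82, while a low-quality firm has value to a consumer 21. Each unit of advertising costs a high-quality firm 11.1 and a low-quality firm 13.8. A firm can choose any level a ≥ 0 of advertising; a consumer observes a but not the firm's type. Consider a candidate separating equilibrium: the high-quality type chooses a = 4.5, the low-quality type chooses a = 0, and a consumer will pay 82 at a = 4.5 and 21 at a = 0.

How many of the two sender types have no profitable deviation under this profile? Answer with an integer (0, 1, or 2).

Low-quality type: stay at 0 → 21; mimic → 82 − 13.8 × 4.5 = 19.9. IC holds (21 ≥ 19.9).
High-quality type: signal → 82 − 11.1 × 4.5 = 32.05; deviate to 0 → 21. IC holds (32.05 ≥ 21).
2 of 2 constraints hold, so this is a separating equilibrium.

2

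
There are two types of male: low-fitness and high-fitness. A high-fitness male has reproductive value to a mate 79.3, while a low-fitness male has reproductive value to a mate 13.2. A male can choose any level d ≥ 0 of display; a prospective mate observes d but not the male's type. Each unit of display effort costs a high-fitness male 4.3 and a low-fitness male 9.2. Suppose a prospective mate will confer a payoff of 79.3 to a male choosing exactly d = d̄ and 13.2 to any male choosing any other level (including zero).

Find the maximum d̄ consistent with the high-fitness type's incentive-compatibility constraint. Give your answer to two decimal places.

Choosing d̄ yields the high-fitness type 79.3 − 4.3·d̄; choosing zero yields 13.2.
The high-fitness type is indifferent at 79.3 − 4.3·d̄ = 13.2, i.e. d̄ = (79.3 − 13.2) / 4.3 ≈ 15.37.
For any d̄ above 15.37 the high-fitness type would rather pool at zero, so separation collapses.

15.37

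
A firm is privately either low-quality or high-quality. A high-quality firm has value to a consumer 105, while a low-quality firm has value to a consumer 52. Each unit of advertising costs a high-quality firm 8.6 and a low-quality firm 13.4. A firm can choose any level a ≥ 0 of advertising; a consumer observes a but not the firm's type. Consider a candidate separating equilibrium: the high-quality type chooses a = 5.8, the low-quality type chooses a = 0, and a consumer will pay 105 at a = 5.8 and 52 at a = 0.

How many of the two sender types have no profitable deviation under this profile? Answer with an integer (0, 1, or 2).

2

High-quality type: signal → 105 − 8.6 × 5.8 = 55.12; deviate to 0 → 52. IC holds (55.12 ≥ 52).
Low-quality type: stay at 0 → 52; mimic → 105 − 13.4 × 5.8 = 27.28. IC holds (52 ≥ 27.28).
2 of 2 constraints hold, so this is a separating equilibrium.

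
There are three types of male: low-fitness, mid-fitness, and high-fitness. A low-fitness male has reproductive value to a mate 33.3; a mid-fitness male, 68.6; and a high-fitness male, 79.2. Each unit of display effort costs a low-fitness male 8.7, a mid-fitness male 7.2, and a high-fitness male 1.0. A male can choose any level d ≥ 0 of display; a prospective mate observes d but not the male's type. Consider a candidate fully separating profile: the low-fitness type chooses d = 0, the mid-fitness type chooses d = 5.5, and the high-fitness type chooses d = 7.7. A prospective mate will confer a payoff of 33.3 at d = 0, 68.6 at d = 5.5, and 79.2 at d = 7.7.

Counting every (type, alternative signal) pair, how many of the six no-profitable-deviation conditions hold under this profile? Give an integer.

5

High-fitness (own payoff 79.2 − 1.0×7.7 = 71.5): to d=0 gives 33.3 → no gain ✓; to d=5.5 gives 68.6 − 1.0×5.5 = 63.1 → no gain ✓.
Low-fitness (own payoff 33.3): to d=5.5 gives 68.6 − 8.7×5.5 = 20.75 → no gain ✓; to d=7.7 gives 79.2 − 8.7×7.7 = 12.21 → no gain ✓.
Mid-fitness (own payoff 68.6 − 7.2×5.5 = 29): to d=0 gives 33.3 → profitable ✗; to d=7.7 gives 79.2 − 7.2×7.7 = 23.76 → no gain ✓.
5 of the 6 constraints hold; not an equilibrium.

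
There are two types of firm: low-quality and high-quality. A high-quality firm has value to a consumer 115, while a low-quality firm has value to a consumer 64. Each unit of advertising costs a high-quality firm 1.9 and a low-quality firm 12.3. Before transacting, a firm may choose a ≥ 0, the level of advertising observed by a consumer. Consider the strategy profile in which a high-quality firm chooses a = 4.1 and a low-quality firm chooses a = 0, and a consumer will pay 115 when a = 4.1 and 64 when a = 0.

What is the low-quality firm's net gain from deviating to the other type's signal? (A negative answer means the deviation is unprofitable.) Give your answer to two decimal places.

Playing a = 0 the low-quality firm receives 64.
Deviating to a = 4.1 brings payment 115 at cost 12.3 × 4.1 = 50.43, netting 64.57.
Gain from deviating: 64.57 − 64 = 0.57.
The gain is positive, so the low-quality type's incentive-compatibility constraint is violated — this profile is not a separating equilibrium.

0.57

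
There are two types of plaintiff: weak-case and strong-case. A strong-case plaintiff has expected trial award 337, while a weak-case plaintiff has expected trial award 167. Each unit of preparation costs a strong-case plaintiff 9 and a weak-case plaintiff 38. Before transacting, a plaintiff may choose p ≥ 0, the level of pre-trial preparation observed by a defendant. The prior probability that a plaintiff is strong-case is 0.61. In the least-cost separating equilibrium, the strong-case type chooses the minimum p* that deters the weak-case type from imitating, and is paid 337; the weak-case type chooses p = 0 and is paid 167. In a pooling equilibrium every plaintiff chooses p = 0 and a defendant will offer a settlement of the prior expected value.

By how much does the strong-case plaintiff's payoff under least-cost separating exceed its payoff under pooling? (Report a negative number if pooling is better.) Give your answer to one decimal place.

26.0

Least-cost separating signal: p* solves 167 = 337 − 38·p*, so p* = (337 − 167)/38 ≈ 4.4737.
Strong-case type's separating payoff: 337 − 9 × p* = 337 − 9 × (337 − 167)/38 = 337 − 1530/38 ≈ 296.737.
Pooling payoff: 0.61 × 337 + 0.39 × 167 = 270.7.
Difference: 296.737 − 270.7 = 26.037, i.e. 26.0 to one decimal place.
The strong-case type prefers to separate.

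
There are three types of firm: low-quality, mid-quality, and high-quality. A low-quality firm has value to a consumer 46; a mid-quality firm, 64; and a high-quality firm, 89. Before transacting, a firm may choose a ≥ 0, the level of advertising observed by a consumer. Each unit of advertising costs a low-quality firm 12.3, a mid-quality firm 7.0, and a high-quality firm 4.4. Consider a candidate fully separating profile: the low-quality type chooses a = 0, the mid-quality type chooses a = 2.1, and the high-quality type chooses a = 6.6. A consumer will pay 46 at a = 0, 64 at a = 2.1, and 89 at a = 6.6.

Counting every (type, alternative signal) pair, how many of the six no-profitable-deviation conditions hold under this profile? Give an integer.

Mid-quality (own payoff 64 − 7.0×2.1 = 49.3): to a=0 gives 46 → no gain ✓; to a=6.6 gives 89 − 7.0×6.6 = 42.8 → no gain ✓.
Low-quality (own payoff 46): to a=2.1 gives 64 − 12.3×2.1 = 38.17 → no gain ✓; to a=6.6 gives 89 − 12.3×6.6 = 7.82 → no gain ✓.
High-quality (own payoff 89 − 4.4×6.6 = 59.96): to a=0 gives 46 → no gain ✓; to a=2.1 gives 64 − 4.4×2.1 = 54.76 → no gain ✓.
6 of the 6 constraints hold; this profile is a separating equilibrium.

6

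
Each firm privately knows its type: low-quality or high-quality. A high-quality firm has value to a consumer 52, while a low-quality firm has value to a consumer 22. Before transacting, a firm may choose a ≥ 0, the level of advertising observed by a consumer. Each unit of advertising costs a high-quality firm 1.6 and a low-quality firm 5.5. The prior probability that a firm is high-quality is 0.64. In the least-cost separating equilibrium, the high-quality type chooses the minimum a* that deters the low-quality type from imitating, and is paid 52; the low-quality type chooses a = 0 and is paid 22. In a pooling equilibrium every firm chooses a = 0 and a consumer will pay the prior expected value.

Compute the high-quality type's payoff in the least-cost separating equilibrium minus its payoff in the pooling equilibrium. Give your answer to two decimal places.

Least-cost separating signal: a* solves 22 = 52 − 5.5·a*, so a* = (52 − 22)/5.5 ≈ 5.4545.
High-quality type's separating payoff: 52 − 1.6 × a* = 52 − 1.6 × (52 − 22)/5.5 = 52 − 48/5.5 ≈ 43.2727.
Pooling payoff: 0.64 × 52 + 0.36 × 22 = 41.2.
Difference: 43.2727 − 41.2 = 2.0727, i.e. 2.07 to two decimal places.
The high-quality type prefers to separate.

2.07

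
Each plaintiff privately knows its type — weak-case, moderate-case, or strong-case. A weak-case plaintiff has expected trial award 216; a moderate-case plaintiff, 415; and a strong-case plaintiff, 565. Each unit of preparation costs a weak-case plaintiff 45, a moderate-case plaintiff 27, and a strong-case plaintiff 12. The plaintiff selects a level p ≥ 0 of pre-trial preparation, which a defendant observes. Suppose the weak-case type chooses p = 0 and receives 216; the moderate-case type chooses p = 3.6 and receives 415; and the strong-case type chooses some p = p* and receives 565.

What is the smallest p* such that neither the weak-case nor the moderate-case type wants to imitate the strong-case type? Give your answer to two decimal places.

Moderate-case type (on-path payoff 415 − 27×3.6 = 317.8) won't mimic when 317.8 ≥ 565 − 27·p*, i.e. p* ≥ 9.16.
Weak-case type (on-path payoff 216) won't mimic when 216 ≥ 565 − 45·p*, i.e. p* ≥ 7.76.
Both must hold, so p* = max(7.76, 9.16) = 9.16. The moderate-case type's constraint binds.

9.16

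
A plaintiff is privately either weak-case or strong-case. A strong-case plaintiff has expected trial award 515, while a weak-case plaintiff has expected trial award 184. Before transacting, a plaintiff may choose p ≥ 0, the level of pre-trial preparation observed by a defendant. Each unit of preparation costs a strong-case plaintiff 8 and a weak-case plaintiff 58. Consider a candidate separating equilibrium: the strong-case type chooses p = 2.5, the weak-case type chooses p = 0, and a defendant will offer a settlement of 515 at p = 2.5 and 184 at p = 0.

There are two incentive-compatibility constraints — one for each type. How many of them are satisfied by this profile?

Strong-case type: signal → 515 − 8 × 2.5 = 495; deviate to 0 → 184. IC holds (495 ≥ 184).
Weak-case type: stay at 0 → 184; mimic → 515 − 58 × 2.5 = 370. IC fails (184 < 370).
1 of 2 constraints hold, so this profile is not an equilibrium.

1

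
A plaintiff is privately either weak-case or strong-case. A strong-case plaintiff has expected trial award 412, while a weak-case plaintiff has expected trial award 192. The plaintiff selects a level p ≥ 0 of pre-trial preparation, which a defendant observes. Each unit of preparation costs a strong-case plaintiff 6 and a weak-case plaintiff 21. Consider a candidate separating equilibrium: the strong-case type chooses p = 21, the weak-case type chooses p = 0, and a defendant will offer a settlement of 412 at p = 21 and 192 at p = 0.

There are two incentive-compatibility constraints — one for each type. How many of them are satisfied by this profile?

2

Strong-case type: signal → 412 − 6 × 21 = 286; deviate to 0 → 192. IC holds (286 ≥ 192).
Weak-case type: stay at 0 → 192; mimic → 412 − 21 × 21 = -29. IC holds (192 ≥ -29).
2 of 2 constraints hold, so this is a separating equilibrium.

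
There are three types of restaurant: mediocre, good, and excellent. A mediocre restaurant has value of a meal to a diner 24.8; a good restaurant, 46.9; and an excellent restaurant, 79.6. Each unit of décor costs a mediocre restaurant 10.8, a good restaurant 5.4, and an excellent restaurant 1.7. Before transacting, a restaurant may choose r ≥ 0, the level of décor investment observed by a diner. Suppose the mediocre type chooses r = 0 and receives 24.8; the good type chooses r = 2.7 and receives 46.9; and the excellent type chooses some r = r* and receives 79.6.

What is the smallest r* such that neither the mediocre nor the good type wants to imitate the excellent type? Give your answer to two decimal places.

Mediocre type (on-path payoff 24.8) won't mimic when 24.8 ≥ 79.6 − 10.8·r*, i.e. r* ≥ 5.07.
Good type (on-path payoff 46.9 − 5.4×2.7 = 32.32) won't mimic when 32.32 ≥ 79.6 − 5.4·r*, i.e. r* ≥ 8.76.
Both must hold, so r* = max(5.07, 8.76) = 8.76. The good type's constraint binds.

8.76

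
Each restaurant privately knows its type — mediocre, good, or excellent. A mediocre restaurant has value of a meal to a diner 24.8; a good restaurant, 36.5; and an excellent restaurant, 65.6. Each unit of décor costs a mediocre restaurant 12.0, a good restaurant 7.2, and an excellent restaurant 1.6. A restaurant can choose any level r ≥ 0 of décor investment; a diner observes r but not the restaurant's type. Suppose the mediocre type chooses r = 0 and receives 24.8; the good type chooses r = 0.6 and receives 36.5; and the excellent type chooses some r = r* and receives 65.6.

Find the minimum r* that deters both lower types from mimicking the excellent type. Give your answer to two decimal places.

4.64

Good type (on-path payoff 36.5 − 7.2×0.6 = 32.18) won't mimic when 32.18 ≥ 65.6 − 7.2·r*, i.e. r* ≥ 4.64.
Mediocre type (on-path payoff 24.8) won't mimic when 24.8 ≥ 65.6 − 12.0·r*, i.e. r* ≥ 3.40.
Both must hold, so r* = max(3.40, 4.64) = 4.64. The good type's constraint binds.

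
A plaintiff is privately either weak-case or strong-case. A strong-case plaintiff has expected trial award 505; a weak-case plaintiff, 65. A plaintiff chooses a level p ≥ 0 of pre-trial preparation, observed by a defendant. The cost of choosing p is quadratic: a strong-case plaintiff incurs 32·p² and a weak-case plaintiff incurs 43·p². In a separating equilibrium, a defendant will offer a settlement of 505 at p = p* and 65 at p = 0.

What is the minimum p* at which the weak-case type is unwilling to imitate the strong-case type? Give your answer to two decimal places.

The weak-case type at p = 0 receives 65; imitating at p* yields 505 − 43·p*².
Indifference: 65 = 505 − 43·p*², so p*² = (505 − 65) / 43 ≈ 10.2326.
p* = √10.2326 ≈ 3.20.

3.20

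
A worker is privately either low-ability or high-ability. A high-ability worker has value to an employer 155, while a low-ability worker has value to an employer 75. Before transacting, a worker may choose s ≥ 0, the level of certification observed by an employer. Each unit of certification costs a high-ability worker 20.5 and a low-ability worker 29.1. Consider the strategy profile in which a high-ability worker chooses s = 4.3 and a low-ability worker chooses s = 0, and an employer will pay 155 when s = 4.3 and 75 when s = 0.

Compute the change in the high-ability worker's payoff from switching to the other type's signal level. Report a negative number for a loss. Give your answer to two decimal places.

Playing s = 4.3 the high-ability worker receives 155 − 20.5 × 4.3 = 66.85.
Deviating to s = 0 yields 75 instead.
Gain from deviating: 75 − 66.85 = 8.15.
The gain is positive, so the high-ability type's incentive-compatibility constraint is violated — this profile is not a separating equilibrium.

8.15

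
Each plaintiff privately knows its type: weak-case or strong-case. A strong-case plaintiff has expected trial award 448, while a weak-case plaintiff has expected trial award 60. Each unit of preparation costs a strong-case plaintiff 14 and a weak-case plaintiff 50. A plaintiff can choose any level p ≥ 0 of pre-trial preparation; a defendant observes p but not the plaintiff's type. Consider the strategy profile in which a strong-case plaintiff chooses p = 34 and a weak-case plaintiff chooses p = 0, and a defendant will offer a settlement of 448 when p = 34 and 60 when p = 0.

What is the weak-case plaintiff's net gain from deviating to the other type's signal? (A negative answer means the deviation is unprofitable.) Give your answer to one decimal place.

Playing p = 0 the weak-case plaintiff receives 60.
Deviating to p = 34 brings payment 448 at cost 50 × 34 = 1700, netting -1252.
Gain from deviating: -1252 − 60 = -1312.0.
The gain is negative, so the weak-case type's incentive-compatibility constraint is satisfied.

-1312.0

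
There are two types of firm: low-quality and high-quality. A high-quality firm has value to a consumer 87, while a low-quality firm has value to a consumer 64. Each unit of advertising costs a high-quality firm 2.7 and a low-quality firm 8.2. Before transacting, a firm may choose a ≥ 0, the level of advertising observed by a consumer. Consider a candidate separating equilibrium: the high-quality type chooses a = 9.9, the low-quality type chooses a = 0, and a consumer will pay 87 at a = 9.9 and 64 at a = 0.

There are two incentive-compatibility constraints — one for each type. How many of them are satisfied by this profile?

1

Low-quality type: stay at 0 → 64; mimic → 87 − 8.2 × 9.9 = 5.82. IC holds (64 ≥ 5.82).
High-quality type: signal → 87 − 2.7 × 9.9 = 60.27; deviate to 0 → 64. IC fails (60.27 < 64).
1 of 2 constraints hold, so this profile is not an equilibrium.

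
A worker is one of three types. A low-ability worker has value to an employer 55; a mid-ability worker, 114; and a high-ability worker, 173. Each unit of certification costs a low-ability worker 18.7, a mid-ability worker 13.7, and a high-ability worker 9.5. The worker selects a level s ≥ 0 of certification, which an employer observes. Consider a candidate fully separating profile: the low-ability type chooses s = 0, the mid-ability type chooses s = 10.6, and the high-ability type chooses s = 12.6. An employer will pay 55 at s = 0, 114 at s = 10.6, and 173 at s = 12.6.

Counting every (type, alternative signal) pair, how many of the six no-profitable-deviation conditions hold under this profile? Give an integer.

High-ability (own payoff 173 − 9.5×12.6 = 53.3): to s=0 gives 55 → profitable ✗; to s=10.6 gives 114 − 9.5×10.6 = 13.3 → no gain ✓.
Mid-ability (own payoff 114 − 13.7×10.6 = -31.22): to s=0 gives 55 → profitable ✗; to s=12.6 gives 173 − 13.7×12.6 = 0.38 → profitable ✗.
Low-ability (own payoff 55): to s=10.6 gives 114 − 18.7×10.6 = -84.22 → no gain ✓; to s=12.6 gives 173 − 18.7×12.6 = -62.62 → no gain ✓.
3 of the 6 constraints hold; not an equilibrium.

3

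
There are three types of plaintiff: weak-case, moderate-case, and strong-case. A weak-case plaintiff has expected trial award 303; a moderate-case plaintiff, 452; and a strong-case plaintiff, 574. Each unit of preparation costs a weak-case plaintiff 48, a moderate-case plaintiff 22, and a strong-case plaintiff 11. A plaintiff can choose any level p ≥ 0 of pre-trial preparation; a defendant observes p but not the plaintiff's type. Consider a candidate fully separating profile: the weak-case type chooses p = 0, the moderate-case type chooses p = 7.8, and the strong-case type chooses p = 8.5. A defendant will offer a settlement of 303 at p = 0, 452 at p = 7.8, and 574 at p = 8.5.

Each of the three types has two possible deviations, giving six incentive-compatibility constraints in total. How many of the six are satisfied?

Moderate-case (own payoff 452 − 22×7.8 = 280.4): to p=0 gives 303 → profitable ✗; to p=8.5 gives 574 − 22×8.5 = 387 → profitable ✗.
Strong-case (own payoff 574 − 11×8.5 = 480.5): to p=0 gives 303 → no gain ✓; to p=7.8 gives 452 − 11×7.8 = 366.2 → no gain ✓.
Weak-case (own payoff 303): to p=7.8 gives 452 − 48×7.8 = 77.6 → no gain ✓; to p=8.5 gives 574 − 48×8.5 = 166 → no gain ✓.
4 of the 6 constraints hold; not an equilibrium.

4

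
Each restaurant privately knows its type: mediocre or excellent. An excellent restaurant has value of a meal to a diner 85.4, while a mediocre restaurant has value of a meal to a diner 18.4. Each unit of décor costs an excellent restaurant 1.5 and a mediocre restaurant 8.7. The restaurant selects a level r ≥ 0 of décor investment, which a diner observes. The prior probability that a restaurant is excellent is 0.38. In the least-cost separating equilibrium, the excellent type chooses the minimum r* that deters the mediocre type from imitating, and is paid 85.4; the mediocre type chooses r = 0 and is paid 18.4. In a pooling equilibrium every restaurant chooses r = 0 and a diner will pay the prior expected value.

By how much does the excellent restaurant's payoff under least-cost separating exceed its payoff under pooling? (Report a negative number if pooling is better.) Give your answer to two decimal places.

Least-cost separating signal: r* solves 18.4 = 85.4 − 8.7·r*, so r* = (85.4 − 18.4)/8.7 ≈ 7.7011.
Excellent type's separating payoff: 85.4 − 1.5 × r* = 85.4 − 1.5 × (85.4 − 18.4)/8.7 = 85.4 − 100.5/8.7 ≈ 73.8483.
Pooling payoff: 0.38 × 85.4 + 0.62 × 18.4 = 43.86.
Difference: 73.8483 − 43.86 = 29.9883, i.e. 29.99 to two decimal places.
The excellent type prefers to separate.

29.99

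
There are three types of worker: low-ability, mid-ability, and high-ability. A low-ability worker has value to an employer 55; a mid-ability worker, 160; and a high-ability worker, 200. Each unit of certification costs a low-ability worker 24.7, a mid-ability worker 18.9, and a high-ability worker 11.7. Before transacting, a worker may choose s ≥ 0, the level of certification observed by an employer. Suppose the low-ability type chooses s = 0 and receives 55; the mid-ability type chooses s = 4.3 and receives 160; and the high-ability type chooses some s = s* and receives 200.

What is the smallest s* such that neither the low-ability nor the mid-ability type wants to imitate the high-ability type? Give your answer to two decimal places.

6.42

Mid-ability type (on-path payoff 160 − 18.9×4.3 = 78.73) won't mimic when 78.73 ≥ 200 − 18.9·s*, i.e. s* ≥ 6.42.
Low-ability type (on-path payoff 55) won't mimic when 55 ≥ 200 − 24.7·s*, i.e. s* ≥ 5.87.
Both must hold, so s* = max(5.87, 6.42) = 6.42. The mid-ability type's constraint binds.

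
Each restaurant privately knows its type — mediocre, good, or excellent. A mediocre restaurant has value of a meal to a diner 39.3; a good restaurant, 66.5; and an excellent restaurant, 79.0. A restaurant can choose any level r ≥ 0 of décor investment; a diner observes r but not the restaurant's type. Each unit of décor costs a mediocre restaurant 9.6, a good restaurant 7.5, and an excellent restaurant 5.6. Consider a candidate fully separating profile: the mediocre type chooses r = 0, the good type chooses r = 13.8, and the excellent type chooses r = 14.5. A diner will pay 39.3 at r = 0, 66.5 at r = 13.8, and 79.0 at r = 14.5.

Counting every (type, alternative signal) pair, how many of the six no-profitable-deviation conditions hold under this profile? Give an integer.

3

Good (own payoff 66.5 − 7.5×13.8 = -37): to r=0 gives 39.3 → profitable ✗; to r=14.5 gives 79.0 − 7.5×14.5 = -29.75 → profitable ✗.
Excellent (own payoff 79.0 − 5.6×14.5 = -2.2): to r=0 gives 39.3 → profitable ✗; to r=13.8 gives 66.5 − 5.6×13.8 = -10.78 → no gain ✓.
Mediocre (own payoff 39.3): to r=13.8 gives 66.5 − 9.6×13.8 = -65.98 → no gain ✓; to r=14.5 gives 79.0 − 9.6×14.5 = -60.2 → no gain ✓.
3 of the 6 constraints hold; not an equilibrium.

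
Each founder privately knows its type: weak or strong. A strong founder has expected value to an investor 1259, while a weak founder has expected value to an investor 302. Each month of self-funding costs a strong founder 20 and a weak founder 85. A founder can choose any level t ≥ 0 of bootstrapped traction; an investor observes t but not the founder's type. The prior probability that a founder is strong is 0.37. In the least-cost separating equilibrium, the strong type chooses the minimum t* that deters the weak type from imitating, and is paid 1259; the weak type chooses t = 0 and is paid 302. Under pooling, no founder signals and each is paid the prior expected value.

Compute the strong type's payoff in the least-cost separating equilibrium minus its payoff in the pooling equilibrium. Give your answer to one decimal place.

377.7

Least-cost separating signal: t* solves 302 = 1259 − 85·t*, so t* = (1259 − 302)/85 ≈ 11.2588.
Strong type's separating payoff: 1259 − 20 × t* = 1259 − 20 × (1259 − 302)/85 = 1259 − 19140/85 ≈ 1033.824.
Pooling payoff: 0.37 × 1259 + 0.63 × 302 = 656.09.
Difference: 1033.824 − 656.09 = 377.734, i.e. 377.7 to one decimal place.
The strong type prefers to separate.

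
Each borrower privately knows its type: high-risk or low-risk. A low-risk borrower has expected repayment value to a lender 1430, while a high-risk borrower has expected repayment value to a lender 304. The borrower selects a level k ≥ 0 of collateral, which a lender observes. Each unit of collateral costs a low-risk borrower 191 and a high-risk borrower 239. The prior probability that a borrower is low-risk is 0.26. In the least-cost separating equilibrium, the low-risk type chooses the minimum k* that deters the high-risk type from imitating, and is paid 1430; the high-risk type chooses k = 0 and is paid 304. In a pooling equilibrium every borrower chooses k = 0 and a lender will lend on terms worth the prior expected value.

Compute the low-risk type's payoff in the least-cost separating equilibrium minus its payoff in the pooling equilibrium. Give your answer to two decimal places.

Least-cost separating signal: k* solves 304 = 1430 − 239·k*, so k* = (1430 − 304)/239 ≈ 4.7113.
Low-risk type's separating payoff: 1430 − 191 × k* = 1430 − 191 × (1430 − 304)/239 = 1430 − 215066/239 ≈ 530.1423.
Pooling payoff: 0.26 × 1430 + 0.74 × 304 = 596.76.
Difference: 530.1423 − 596.76 = -66.6177, i.e. -66.62 to two decimal places.
The low-risk type would prefer the pooling outcome.

-66.62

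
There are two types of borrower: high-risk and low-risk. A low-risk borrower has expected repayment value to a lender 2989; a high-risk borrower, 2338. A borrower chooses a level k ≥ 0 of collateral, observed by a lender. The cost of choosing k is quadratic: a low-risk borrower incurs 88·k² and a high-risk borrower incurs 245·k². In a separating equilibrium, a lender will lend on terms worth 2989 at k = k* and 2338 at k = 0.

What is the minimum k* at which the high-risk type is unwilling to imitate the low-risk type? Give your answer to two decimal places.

1.63

The high-risk type at k = 0 receives 2338; imitating at k* yields 2989 − 245·k*².
Indifference: 2338 = 2989 − 245·k*², so k*² = (2989 − 2338) / 245 ≈ 2.6571.
k* = √2.6571 ≈ 1.63.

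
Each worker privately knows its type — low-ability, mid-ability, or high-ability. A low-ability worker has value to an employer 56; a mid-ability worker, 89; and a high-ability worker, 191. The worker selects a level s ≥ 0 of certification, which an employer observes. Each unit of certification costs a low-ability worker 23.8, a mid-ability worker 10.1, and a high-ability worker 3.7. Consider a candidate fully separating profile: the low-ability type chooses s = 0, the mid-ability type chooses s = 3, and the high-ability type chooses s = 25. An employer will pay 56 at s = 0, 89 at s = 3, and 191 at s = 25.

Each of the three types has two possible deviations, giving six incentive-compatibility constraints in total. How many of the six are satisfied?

Low-ability (own payoff 56): to s=3 gives 89 − 23.8×3 = 17.6 → no gain ✓; to s=25 gives 191 − 23.8×25 = -404 → no gain ✓.
Mid-ability (own payoff 89 − 10.1×3 = 58.7): to s=0 gives 56 → no gain ✓; to s=25 gives 191 − 10.1×25 = -61.5 → no gain ✓.
High-ability (own payoff 191 − 3.7×25 = 98.5): to s=0 gives 56 → no gain ✓; to s=3 gives 89 − 3.7×3 = 77.9 → no gain ✓.
6 of the 6 constraints hold; this profile is a separating equilibrium.

6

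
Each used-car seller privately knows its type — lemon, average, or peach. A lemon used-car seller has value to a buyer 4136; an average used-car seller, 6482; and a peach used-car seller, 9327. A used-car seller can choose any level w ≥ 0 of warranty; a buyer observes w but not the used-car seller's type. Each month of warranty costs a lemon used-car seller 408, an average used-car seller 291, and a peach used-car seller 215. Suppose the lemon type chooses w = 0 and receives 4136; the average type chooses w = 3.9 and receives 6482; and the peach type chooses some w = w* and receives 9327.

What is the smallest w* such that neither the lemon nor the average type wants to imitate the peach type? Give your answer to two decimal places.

13.68

Lemon type (on-path payoff 4136) won't mimic when 4136 ≥ 9327 − 408·w*, i.e. w* ≥ 12.72.
Average type (on-path payoff 6482 − 291×3.9 = 5347.1) won't mimic when 5347.1 ≥ 9327 − 291·w*, i.e. w* ≥ 13.68.
Both must hold, so w* = max(12.72, 13.68) = 13.68. The average type's constraint binds.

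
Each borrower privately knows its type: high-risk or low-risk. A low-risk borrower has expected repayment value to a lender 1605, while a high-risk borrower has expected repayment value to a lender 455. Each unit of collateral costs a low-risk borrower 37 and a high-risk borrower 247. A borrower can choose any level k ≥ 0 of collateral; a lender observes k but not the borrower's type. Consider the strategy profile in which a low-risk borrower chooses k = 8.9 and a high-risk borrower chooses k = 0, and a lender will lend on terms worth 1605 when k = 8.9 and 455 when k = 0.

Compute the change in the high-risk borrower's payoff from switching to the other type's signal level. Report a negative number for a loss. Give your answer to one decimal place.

-1048.3

Playing k = 0 the high-risk borrower receives 455.
Deviating to k = 8.9 brings payment 1605 at cost 247 × 8.9 = 2198.3, netting -593.3.
Gain from deviating: -593.3 − 455 = -1048.3.
The gain is negative, so the high-risk type's incentive-compatibility constraint is satisfied.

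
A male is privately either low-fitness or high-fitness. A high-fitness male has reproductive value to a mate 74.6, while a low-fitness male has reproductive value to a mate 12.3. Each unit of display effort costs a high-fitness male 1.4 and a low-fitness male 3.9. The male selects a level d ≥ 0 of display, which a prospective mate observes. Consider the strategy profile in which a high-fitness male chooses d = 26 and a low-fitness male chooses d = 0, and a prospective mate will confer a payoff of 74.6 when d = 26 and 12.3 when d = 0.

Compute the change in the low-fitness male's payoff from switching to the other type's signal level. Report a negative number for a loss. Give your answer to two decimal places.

-39.10

Playing d = 0 the low-fitness male receives 12.3.
Deviating to d = 26 brings payment 74.6 at cost 3.9 × 26 = 101.4, netting -26.8.
Gain from deviating: -26.8 − 12.3 = -39.10.
The gain is negative, so the low-fitness type's incentive-compatibility constraint is satisfied.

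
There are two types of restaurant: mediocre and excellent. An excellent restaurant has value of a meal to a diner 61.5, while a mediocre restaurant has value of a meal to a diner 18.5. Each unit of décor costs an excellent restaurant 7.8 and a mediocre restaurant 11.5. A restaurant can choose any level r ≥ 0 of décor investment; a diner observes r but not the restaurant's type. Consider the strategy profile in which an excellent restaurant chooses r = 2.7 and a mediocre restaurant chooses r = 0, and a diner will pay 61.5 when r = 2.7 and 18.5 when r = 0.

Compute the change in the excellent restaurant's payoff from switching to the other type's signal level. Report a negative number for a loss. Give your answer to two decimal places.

Playing r = 2.7 the excellent restaurant receives 61.5 − 7.8 × 2.7 = 40.44.
Deviating to r = 0 yields 18.5 instead.
Gain from deviating: 18.5 − 40.44 = -21.94.
The gain is negative, so the excellent type's incentive-compatibility constraint is satisfied.

-21.94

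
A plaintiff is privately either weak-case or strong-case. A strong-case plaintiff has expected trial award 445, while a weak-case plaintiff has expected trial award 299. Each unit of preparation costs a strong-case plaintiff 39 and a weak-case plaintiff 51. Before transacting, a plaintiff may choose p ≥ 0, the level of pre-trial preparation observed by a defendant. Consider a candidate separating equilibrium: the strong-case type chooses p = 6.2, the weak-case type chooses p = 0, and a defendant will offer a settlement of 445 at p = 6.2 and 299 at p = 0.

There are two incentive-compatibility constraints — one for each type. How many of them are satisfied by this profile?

1

Strong-case type: signal → 445 − 39 × 6.2 = 203.2; deviate to 0 → 299. IC fails (203.2 < 299).
Weak-case type: stay at 0 → 299; mimic → 445 − 51 × 6.2 = 128.8. IC holds (299 ≥ 128.8).
1 of 2 constraints hold, so this profile is not an equilibrium.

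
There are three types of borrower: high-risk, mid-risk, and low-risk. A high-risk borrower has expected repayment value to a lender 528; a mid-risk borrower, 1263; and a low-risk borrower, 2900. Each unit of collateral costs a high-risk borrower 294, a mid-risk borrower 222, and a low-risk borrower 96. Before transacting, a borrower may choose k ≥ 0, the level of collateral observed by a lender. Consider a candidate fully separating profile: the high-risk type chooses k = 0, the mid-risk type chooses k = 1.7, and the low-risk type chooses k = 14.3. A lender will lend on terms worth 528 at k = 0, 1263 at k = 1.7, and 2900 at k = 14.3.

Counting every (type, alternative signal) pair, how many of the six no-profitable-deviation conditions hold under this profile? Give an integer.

5

Low-risk (own payoff 2900 − 96×14.3 = 1527.2): to k=0 gives 528 → no gain ✓; to k=1.7 gives 1263 − 96×1.7 = 1099.8 → no gain ✓.
High-risk (own payoff 528): to k=1.7 gives 1263 − 294×1.7 = 763.2 → profitable ✗; to k=14.3 gives 2900 − 294×14.3 = -1304.2 → no gain ✓.
Mid-risk (own payoff 1263 − 222×1.7 = 885.6): to k=0 gives 528 → no gain ✓; to k=14.3 gives 2900 − 222×14.3 = -274.6 → no gain ✓.
5 of the 6 constraints hold; not an equilibrium.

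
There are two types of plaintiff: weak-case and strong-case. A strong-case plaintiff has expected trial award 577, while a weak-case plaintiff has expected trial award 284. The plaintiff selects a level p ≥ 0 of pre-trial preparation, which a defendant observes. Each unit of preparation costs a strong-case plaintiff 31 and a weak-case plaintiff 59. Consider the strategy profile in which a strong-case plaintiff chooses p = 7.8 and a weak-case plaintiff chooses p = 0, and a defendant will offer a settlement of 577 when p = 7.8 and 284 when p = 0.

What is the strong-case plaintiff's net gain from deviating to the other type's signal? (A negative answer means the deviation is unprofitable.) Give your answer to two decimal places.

Playing p = 7.8 the strong-case plaintiff receives 577 − 31 × 7.8 = 335.2.
Deviating to p = 0 yields 284 instead.
Gain from deviating: 284 − 335.2 = -51.20.
The gain is negative, so the strong-case type's incentive-compatibility constraint is satisfied.

-51.20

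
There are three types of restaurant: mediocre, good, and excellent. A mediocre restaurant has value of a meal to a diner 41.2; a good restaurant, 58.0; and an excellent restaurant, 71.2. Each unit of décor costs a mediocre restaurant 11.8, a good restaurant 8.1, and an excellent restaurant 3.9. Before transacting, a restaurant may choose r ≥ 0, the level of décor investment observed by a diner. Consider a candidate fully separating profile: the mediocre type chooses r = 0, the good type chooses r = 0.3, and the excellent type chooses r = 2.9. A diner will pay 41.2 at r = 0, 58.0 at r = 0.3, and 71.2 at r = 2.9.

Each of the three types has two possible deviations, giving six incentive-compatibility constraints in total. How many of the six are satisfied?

Mediocre (own payoff 41.2): to r=0.3 gives 58.0 − 11.8×0.3 = 54.46 → profitable ✗; to r=2.9 gives 71.2 − 11.8×2.9 = 36.98 → no gain ✓.
Excellent (own payoff 71.2 − 3.9×2.9 = 59.89): to r=0 gives 41.2 → no gain ✓; to r=0.3 gives 58.0 − 3.9×0.3 = 56.83 → no gain ✓.
Good (own payoff 58.0 − 8.1×0.3 = 55.57): to r=0 gives 41.2 → no gain ✓; to r=2.9 gives 71.2 − 8.1×2.9 = 47.71 → no gain ✓.
5 of the 6 constraints hold; not an equilibrium.

5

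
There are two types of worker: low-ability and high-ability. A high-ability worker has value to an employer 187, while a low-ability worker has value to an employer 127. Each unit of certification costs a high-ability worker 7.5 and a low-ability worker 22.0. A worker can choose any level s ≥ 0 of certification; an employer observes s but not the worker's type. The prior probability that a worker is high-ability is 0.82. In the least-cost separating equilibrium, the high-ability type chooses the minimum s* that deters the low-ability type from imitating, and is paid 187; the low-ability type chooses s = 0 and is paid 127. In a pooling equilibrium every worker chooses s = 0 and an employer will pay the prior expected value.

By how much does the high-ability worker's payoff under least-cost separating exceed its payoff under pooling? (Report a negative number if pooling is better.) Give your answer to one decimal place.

-9.7

Least-cost separating signal: s* solves 127 = 187 − 22.0·s*, so s* = (187 − 127)/22.0 ≈ 2.7273.
High-ability type's separating payoff: 187 − 7.5 × s* = 187 − 7.5 × (187 − 127)/22.0 = 187 − 450/22.0 ≈ 166.545.
Pooling payoff: 0.82 × 187 + 0.18 × 127 = 176.2.
Difference: 166.545 − 176.2 = -9.655, i.e. -9.7 to one decimal place.
The high-ability type would prefer the pooling outcome.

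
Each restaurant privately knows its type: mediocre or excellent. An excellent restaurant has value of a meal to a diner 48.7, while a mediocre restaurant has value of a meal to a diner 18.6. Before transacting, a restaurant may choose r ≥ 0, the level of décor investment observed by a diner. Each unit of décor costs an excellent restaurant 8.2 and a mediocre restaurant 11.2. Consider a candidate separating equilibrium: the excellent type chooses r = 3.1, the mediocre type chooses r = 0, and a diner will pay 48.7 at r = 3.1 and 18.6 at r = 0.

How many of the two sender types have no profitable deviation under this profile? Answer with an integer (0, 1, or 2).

2

Mediocre type: stay at 0 → 18.6; mimic → 48.7 − 11.2 × 3.1 = 13.98. IC holds (18.6 ≥ 13.98).
Excellent type: signal → 48.7 − 8.2 × 3.1 = 23.28; deviate to 0 → 18.6. IC holds (23.28 ≥ 18.6).
2 of 2 constraints hold, so this is a separating equilibrium.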